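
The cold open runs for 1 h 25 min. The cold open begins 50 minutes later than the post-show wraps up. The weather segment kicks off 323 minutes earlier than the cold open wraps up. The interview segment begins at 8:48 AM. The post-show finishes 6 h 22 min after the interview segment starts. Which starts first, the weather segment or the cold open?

the weather segment

The post-show ends at 8:48 AM + 382 min = 3:10 PM.
The cold open starts at 3:10 PM + 50 min = 4:00 PM.
The cold open ends at 4:00 PM + 85 min = 5:25 PM.
The weather segment starts at 5:25 PM − 323 min = 12:02 PM.
The weather segment starts at 12:02 PM and the cold open starts at 4:00 PM, so the weather segment is first.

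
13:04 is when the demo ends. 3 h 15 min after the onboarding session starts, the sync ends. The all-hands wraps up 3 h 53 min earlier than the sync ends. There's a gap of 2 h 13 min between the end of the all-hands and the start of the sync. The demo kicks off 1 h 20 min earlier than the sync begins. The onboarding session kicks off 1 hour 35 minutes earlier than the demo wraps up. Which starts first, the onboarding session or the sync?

The onboarding session starts at 13:04 − 95 min = 11:29.
The sync ends at 11:29 + 195 min = 14:44.
The all-hands ends at 14:44 − 233 min = 10:51.
The sync starts at 10:51 + 133 min = 13:04.
The onboarding session starts at 11:29 and the sync starts at 13:04, so the onboarding session is first.

the onboarding session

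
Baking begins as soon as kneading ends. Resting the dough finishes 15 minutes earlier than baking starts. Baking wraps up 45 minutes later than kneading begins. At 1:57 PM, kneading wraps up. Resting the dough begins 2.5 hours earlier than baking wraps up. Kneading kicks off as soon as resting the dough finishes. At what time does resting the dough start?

Baking starts at 1:57 PM.
Resting the dough ends at 1:57 PM − 15 min = 1:42 PM.
So kneading starts at 1:42 PM.
Baking ends at 1:42 PM + 45 min = 2:27 PM.
Resting the dough starts at 2:27 PM − 150 min = 11:57 AM.

11:57 AM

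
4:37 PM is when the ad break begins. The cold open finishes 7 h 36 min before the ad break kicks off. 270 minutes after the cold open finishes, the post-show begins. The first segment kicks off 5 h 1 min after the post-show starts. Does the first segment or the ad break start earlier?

The cold open ends at 4:37 PM − 456 min = 9:01 AM.
The post-show starts at 9:01 AM + 270 min = 1:31 PM.
The first segment starts at 1:31 PM + 301 min = 6:32 PM.
The first segment starts at 6:32 PM and the ad break starts at 4:37 PM, so the ad break is first.

the ad break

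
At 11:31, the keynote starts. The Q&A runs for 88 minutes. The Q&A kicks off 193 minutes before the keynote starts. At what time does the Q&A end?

The Q&A starts at 11:31 − 193 min = 08:18.
The Q&A ends at 08:18 + 88 min = 09:46.

09:46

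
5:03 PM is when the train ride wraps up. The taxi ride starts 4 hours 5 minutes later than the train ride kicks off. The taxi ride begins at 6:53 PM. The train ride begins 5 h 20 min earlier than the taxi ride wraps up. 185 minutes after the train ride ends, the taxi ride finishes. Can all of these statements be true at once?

Yes

The taxi ride ends at 5:03 PM + 185 min = 8:08 PM.
The train ride starts at 8:08 PM − 320 min = 2:48 PM.
The taxi ride starts at 2:48 PM + 245 min = 6:53 PM.
That matches the stated 6:53 PM, so the schedule is consistent.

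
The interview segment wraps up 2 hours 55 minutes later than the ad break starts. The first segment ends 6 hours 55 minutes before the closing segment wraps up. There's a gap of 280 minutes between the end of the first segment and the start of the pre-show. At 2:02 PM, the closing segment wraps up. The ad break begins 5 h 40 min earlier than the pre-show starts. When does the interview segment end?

The first segment ends at 2:02 PM − 415 min = 7:07 AM.
The pre-show starts at 7:07 AM + 280 min = 11:47 AM.
The ad break starts at 11:47 AM − 340 min = 6:07 AM.
The interview segment ends at 6:07 AM + 175 min = 9:02 AM.

9:02 AM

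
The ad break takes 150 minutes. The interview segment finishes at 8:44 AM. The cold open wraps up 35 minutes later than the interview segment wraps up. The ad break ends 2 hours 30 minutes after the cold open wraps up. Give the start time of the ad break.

The cold open ends at 8:44 AM + 35 min = 9:19 AM.
The ad break ends at 9:19 AM + 150 min = 11:49 AM.
The ad break starts at 11:49 AM − 150 min = 9:19 AM.

9:19 AM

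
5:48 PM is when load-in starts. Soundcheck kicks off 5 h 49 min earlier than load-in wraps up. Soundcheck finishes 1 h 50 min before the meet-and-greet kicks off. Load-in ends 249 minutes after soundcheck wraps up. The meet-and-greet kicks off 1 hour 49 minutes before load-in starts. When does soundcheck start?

12:29 PM

The meet-and-greet starts at 5:48 PM − 109 min = 3:59 PM.
Soundcheck ends at 3:59 PM − 110 min = 2:09 PM.
Load-in ends at 2:09 PM + 249 min = 6:18 PM.
Soundcheck starts at 6:18 PM − 349 min = 12:29 PM.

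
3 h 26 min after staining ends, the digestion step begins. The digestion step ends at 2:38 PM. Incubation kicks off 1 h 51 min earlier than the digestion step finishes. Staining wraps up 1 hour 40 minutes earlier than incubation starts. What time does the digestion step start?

2:33 PM

Incubation starts at 2:38 PM − 111 min = 12:47 PM.
Staining ends at 12:47 PM − 100 min = 11:07 AM.
The digestion step starts at 11:07 AM + 206 min = 2:33 PM.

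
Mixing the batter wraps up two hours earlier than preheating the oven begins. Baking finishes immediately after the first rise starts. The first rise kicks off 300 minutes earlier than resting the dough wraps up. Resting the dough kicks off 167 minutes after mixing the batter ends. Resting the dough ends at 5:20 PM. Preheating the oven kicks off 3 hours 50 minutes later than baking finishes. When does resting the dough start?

The first rise starts at 5:20 PM − 300 min = 12:20 PM.
So baking ends at 12:20 PM.
Preheating the oven starts at 12:20 PM + 230 min = 4:10 PM.
Mixing the batter ends at 4:10 PM − 120 min = 2:10 PM.
Resting the dough starts at 2:10 PM + 167 min = 4:57 PM.

4:57 PM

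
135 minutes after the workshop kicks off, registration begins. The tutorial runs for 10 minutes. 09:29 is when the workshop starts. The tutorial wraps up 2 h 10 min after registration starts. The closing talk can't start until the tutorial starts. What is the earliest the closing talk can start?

13:44

Registration starts at 09:29 + 135 min = 11:44.
The tutorial ends at 11:44 + 130 min = 13:54.
The tutorial starts at 13:54 − 10 min = 13:44.
The closing talk is bounded by the tutorial, so the earliest it can start is 13:44.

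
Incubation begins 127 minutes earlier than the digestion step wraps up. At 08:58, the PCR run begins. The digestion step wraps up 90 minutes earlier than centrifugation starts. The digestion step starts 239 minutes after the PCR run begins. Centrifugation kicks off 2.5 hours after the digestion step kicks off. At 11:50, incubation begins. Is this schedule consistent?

The digestion step starts at 08:58 + 239 min = 12:57.
Centrifugation starts at 12:57 + 150 min = 15:27.
The digestion step ends at 15:27 − 90 min = 13:57.
Incubation starts at 13:57 − 127 min = 11:50.
That matches the stated 11:50, so the schedule is consistent.

Yes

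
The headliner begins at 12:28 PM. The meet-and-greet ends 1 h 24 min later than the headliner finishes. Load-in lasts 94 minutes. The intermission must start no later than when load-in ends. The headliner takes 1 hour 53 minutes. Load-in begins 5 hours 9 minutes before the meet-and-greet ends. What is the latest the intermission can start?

12:10 PM

The headliner ends at 12:28 PM + 113 min = 2:21 PM.
The meet-and-greet ends at 2:21 PM + 84 min = 3:45 PM.
Load-in starts at 3:45 PM − 309 min = 10:36 AM.
Load-in ends at 10:36 AM + 94 min = 12:10 PM.
The intermission is bounded by load-in, so the latest it can start is 12:10 PM.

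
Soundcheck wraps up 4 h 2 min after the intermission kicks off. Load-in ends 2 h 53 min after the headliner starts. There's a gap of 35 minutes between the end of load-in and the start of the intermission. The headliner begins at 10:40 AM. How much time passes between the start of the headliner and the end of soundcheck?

Load-in ends at 10:40 AM + 173 min = 1:33 PM.
The intermission starts at 1:33 PM + 35 min = 2:08 PM.
Soundcheck ends at 2:08 PM + 242 min = 6:10 PM.
From 10:40 AM to 6:10 PM is 7.5 hours.

7.5 hours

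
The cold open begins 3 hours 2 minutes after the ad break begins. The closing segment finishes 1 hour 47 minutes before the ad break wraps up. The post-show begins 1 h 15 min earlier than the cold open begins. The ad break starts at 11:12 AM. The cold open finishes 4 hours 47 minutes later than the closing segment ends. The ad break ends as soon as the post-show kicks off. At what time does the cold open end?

3:59 PM

The cold open starts at 11:12 AM + 182 min = 2:14 PM.
The post-show starts at 2:14 PM − 75 min = 12:59 PM.
So the ad break ends at 12:59 PM.
The closing segment ends at 12:59 PM − 107 min = 11:12 AM.
The cold open ends at 11:12 AM + 287 min = 3:59 PM.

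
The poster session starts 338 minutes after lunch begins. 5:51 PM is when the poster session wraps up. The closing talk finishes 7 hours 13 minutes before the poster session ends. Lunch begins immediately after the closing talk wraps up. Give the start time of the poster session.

The closing talk ends at 5:51 PM − 433 min = 10:38 AM.
So lunch starts at 10:38 AM.
The poster session starts at 10:38 AM + 338 min = 4:16 PM.

4:16 PM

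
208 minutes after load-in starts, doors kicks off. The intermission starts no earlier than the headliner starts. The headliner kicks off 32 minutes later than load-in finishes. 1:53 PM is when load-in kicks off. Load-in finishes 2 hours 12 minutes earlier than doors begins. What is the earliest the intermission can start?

3:41 PM

Doors starts at 1:53 PM + 208 min = 5:21 PM.
Load-in ends at 5:21 PM − 132 min = 3:09 PM.
The headliner starts at 3:09 PM + 32 min = 3:41 PM.
The intermission is bounded by the headliner, so the earliest it can start is 3:41 PM.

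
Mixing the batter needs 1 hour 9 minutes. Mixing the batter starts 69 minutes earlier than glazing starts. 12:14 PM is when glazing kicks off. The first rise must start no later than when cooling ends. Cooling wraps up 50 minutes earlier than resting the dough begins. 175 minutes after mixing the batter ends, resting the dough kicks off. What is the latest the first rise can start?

Mixing the batter starts at 12:14 PM − 69 min = 11:05 AM.
Mixing the batter ends at 11:05 AM + 69 min = 12:14 PM.
Resting the dough starts at 12:14 PM + 175 min = 3:09 PM.
Cooling ends at 3:09 PM − 50 min = 2:19 PM.
The first rise is bounded by cooling, so the latest it can start is 2:19 PM.

2:19 PM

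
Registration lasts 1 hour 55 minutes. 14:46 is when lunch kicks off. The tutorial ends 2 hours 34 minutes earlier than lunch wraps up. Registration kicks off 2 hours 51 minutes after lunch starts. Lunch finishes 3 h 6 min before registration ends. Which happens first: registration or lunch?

Registration starts at 14:46 + 171 min = 17:37.
Registration starts at 17:37 and lunch starts at 14:46, so lunch is first.

lunch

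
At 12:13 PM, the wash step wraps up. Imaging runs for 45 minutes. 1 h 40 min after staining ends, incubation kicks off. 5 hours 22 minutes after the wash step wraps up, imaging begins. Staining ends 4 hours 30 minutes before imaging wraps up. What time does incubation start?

3:30 PM

Imaging starts at 12:13 PM + 322 min = 5:35 PM.
Imaging ends at 5:35 PM + 45 min = 6:20 PM.
Staining ends at 6:20 PM − 270 min = 1:50 PM.
Incubation starts at 1:50 PM + 100 min = 3:30 PM.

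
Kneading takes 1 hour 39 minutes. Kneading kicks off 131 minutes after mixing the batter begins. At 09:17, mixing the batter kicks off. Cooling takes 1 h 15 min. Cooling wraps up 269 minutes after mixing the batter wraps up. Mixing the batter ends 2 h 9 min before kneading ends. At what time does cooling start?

14:12

Kneading starts at 09:17 + 131 min = 11:28.
Kneading ends at 11:28 + 99 min = 13:07.
Mixing the batter ends at 13:07 − 129 min = 10:58.
Cooling ends at 10:58 + 269 min = 15:27.
Cooling starts at 15:27 − 75 min = 14:12.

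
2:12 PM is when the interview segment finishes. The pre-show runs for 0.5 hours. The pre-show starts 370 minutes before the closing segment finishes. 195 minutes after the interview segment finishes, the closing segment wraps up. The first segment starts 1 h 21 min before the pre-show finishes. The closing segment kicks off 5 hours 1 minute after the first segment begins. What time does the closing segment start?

3:27 PM

The closing segment ends at 2:12 PM + 195 min = 5:27 PM.
The pre-show starts at 5:27 PM − 370 min = 11:17 AM.
The pre-show ends at 11:17 AM + 30 min = 11:47 AM.
The first segment starts at 11:47 AM − 81 min = 10:26 AM.
The closing segment starts at 10:26 AM + 301 min = 3:27 PM.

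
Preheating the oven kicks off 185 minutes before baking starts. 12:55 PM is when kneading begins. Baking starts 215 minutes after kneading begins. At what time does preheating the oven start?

Baking starts at 12:55 PM + 215 min = 4:30 PM.
Preheating the oven starts at 4:30 PM − 185 min = 1:25 PM.

1:25 PM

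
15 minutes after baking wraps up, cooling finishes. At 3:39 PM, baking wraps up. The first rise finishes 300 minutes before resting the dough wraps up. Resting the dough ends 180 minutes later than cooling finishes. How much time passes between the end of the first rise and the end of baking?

105 minutes

Cooling ends at 3:39 PM + 15 min = 3:54 PM.
Resting the dough ends at 3:54 PM + 180 min = 6:54 PM.
The first rise ends at 6:54 PM − 300 min = 1:54 PM.
From 1:54 PM to 3:39 PM is 105 minutes.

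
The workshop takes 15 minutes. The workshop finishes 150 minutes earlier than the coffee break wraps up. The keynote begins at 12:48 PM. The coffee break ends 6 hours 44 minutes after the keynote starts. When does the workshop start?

The coffee break ends at 12:48 PM + 404 min = 7:32 PM.
The workshop ends at 7:32 PM − 150 min = 5:02 PM.
The workshop starts at 5:02 PM − 15 min = 4:47 PM.

4:47 PM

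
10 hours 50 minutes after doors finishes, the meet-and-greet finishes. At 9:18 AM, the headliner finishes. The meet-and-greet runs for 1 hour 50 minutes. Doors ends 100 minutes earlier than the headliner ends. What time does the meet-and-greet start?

4:38 PM

Doors ends at 9:18 AM − 100 min = 7:38 AM.
The meet-and-greet ends at 7:38 AM + 650 min = 6:28 PM.
The meet-and-greet starts at 6:28 PM − 110 min = 4:38 PM.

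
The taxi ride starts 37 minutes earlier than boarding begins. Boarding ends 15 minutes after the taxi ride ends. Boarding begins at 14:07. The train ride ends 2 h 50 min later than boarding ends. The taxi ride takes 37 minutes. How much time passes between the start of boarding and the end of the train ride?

185 minutes

The taxi ride starts at 14:07 − 37 min = 13:30.
The taxi ride ends at 13:30 + 37 min = 14:07.
Boarding ends at 14:07 + 15 min = 14:22.
The train ride ends at 14:22 + 170 min = 17:12.
From 14:07 to 17:12 is 185 minutes.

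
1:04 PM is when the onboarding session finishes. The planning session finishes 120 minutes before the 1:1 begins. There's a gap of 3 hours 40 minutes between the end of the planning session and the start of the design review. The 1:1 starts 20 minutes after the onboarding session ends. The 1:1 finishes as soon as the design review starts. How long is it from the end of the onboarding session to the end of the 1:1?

The 1:1 starts at 1:04 PM + 20 min = 1:24 PM.
The planning session ends at 1:24 PM − 120 min = 11:24 AM.
The design review starts at 11:24 AM + 220 min = 3:04 PM.
So the 1:1 ends at 3:04 PM.
From 1:04 PM to 3:04 PM is 2 hours.

2 hours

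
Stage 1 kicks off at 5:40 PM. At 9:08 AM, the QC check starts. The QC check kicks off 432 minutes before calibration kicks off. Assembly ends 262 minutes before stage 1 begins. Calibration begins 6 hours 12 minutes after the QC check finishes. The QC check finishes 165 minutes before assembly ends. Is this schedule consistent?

No

Assembly ends at 5:40 PM − 262 min = 1:18 PM.
The QC check ends at 1:18 PM − 165 min = 10:33 AM.
Calibration starts at 10:33 AM + 372 min = 4:45 PM.
The QC check starts at 4:45 PM − 432 min = 9:33 AM.
But the QC check is also said to start at 9:08 AM — a 25-minute conflict.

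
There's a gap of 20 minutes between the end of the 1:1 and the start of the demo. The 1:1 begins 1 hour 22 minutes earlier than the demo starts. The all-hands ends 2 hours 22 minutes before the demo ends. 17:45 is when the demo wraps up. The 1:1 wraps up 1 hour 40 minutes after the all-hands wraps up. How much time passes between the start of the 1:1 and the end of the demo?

The all-hands ends at 17:45 − 142 min = 15:23.
The 1:1 ends at 15:23 + 100 min = 17:03.
The demo starts at 17:03 + 20 min = 17:23.
The 1:1 starts at 17:23 − 82 min = 16:01.
From 16:01 to 17:45 is 1 h 44 min.

1 h 44 min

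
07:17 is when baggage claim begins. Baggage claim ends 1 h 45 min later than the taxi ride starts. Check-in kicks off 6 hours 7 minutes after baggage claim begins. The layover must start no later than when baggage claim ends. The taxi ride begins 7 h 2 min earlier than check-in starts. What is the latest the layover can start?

Check-in starts at 07:17 + 367 min = 13:24.
The taxi ride starts at 13:24 − 422 min = 06:22.
Baggage claim ends at 06:22 + 105 min = 08:07.
The layover is bounded by baggage claim, so the latest it can start is 08:07.

08:07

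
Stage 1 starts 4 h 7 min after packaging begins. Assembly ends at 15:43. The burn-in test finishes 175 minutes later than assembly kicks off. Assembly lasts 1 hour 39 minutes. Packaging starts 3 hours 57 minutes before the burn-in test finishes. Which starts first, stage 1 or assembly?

assembly

Assembly starts at 15:43 − 99 min = 14:04.
The burn-in test ends at 14:04 + 175 min = 16:59.
Packaging starts at 16:59 − 237 min = 13:02.
Stage 1 starts at 13:02 + 247 min = 17:09.
Stage 1 starts at 17:09 and assembly starts at 14:04, so assembly is first.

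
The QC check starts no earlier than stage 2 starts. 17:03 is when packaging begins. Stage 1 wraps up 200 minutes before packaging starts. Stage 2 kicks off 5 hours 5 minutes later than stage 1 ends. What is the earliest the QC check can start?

Stage 1 ends at 17:03 − 200 min = 13:43.
Stage 2 starts at 13:43 + 305 min = 18:48.
The QC check is bounded by stage 2, so the earliest it can start is 18:48.

18:48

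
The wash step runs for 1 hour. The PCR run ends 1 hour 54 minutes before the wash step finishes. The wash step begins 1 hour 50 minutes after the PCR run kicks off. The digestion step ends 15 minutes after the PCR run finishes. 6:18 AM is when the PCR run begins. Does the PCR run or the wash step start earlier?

The wash step starts at 6:18 AM + 110 min = 8:08 AM.
The PCR run starts at 6:18 AM and the wash step starts at 8:08 AM, so the PCR run is first.

the PCR run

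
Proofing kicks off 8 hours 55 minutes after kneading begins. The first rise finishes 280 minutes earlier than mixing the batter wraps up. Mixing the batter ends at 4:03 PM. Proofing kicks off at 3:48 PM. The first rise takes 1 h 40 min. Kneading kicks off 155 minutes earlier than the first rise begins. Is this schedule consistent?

No

The first rise ends at 4:03 PM − 280 min = 11:23 AM.
The first rise starts at 11:23 AM − 100 min = 9:43 AM.
Kneading starts at 9:43 AM − 155 min = 7:08 AM.
Proofing starts at 7:08 AM + 535 min = 4:03 PM.
But proofing is also said to start at 3:48 PM — a 15-minute conflict.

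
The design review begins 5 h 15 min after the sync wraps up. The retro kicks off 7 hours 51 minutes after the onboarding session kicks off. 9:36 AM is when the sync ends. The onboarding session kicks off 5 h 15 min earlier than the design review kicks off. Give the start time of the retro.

5:27 PM

The design review starts at 9:36 AM + 315 min = 2:51 PM.
The onboarding session starts at 2:51 PM − 315 min = 9:36 AM.
The retro starts at 9:36 AM + 471 min = 5:27 PM.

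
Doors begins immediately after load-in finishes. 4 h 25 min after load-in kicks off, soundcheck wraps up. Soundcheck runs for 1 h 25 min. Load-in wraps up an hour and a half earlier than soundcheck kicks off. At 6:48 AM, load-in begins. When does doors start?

Soundcheck ends at 6:48 AM + 265 min = 11:13 AM.
Soundcheck starts at 11:13 AM − 85 min = 9:48 AM.
Load-in ends at 9:48 AM − 90 min = 8:18 AM.
So doors starts at 8:18 AM.

8:18 AM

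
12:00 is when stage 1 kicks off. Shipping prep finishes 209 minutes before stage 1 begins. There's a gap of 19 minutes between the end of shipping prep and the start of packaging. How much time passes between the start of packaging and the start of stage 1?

Shipping prep ends at 12:00 − 209 min = 08:31.
Packaging starts at 08:31 + 19 min = 08:50.
From 08:50 to 12:00 is 190 minutes.

190 minutes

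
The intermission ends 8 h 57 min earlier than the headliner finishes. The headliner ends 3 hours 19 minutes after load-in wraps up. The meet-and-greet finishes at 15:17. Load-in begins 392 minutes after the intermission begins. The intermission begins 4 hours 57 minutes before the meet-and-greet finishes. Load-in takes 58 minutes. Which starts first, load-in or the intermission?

The intermission starts at 15:17 − 297 min = 10:20.
Load-in starts at 10:20 + 392 min = 16:52.
Load-in starts at 16:52 and the intermission starts at 10:20, so the intermission is first.

the intermission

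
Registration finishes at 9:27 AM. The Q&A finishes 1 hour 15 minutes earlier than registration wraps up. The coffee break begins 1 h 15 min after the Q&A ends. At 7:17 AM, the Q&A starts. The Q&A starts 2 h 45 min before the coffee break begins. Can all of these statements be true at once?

The Q&A ends at 9:27 AM − 75 min = 8:12 AM.
The coffee break starts at 8:12 AM + 75 min = 9:27 AM.
The Q&A starts at 9:27 AM − 165 min = 6:42 AM.
But the Q&A is also said to start at 7:17 AM — a 35-minute conflict.

No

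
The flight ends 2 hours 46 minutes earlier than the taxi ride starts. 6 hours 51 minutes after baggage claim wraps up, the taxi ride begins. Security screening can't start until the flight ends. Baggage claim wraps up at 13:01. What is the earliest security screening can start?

The taxi ride starts at 13:01 + 411 min = 19:52.
The flight ends at 19:52 − 166 min = 17:06.
Security screening is bounded by the flight, so the earliest it can start is 17:06.

17:06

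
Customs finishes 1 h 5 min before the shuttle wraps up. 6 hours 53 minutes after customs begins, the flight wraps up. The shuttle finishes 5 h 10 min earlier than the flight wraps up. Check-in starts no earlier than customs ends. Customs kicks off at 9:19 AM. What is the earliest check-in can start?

The flight ends at 9:19 AM + 413 min = 4:12 PM.
The shuttle ends at 4:12 PM − 310 min = 11:02 AM.
Customs ends at 11:02 AM − 65 min = 9:57 AM.
Check-in is bounded by customs, so the earliest it can start is 9:57 AM.

9:57 AM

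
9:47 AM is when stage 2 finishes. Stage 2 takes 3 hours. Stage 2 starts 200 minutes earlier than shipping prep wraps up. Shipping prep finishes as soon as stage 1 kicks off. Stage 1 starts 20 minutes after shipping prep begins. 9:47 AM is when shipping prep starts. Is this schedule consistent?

Yes

Stage 1 starts at 9:47 AM + 20 min = 10:07 AM.
So shipping prep ends at 10:07 AM.
Stage 2 starts at 10:07 AM − 200 min = 6:47 AM.
Stage 2 ends at 6:47 AM + 180 min = 9:47 AM.
That matches the stated 9:47 AM, so the schedule is consistent.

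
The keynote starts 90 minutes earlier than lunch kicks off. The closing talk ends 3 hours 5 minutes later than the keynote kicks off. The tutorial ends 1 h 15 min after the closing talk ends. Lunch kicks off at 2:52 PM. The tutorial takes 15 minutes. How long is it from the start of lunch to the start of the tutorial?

The keynote starts at 2:52 PM − 90 min = 1:22 PM.
The closing talk ends at 1:22 PM + 185 min = 4:27 PM.
The tutorial ends at 4:27 PM + 75 min = 5:42 PM.
The tutorial starts at 5:42 PM − 15 min = 5:27 PM.
From 2:52 PM to 5:27 PM is 155 minutes.

155 minutes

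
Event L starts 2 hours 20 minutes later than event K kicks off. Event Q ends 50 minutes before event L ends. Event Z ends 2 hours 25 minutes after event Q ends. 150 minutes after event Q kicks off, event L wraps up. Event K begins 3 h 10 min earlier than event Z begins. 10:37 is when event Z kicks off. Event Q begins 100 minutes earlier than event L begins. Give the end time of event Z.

12:12

Event K starts at 10:37 − 190 min = 07:27.
Event L starts at 07:27 + 140 min = 09:47.
Event Q starts at 09:47 − 100 min = 08:07.
Event L ends at 08:07 + 150 min = 10:37.
Event Q ends at 10:37 − 50 min = 09:47.
Event Z ends at 09:47 + 145 min = 12:12.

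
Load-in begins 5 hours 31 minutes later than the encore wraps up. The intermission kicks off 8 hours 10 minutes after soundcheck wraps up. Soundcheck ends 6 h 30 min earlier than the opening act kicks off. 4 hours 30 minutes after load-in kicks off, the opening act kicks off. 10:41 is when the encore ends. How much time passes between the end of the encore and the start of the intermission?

11 hours 41 minutes

Load-in starts at 10:41 + 331 min = 16:12.
The opening act starts at 16:12 + 270 min = 20:42.
Soundcheck ends at 20:42 − 390 min = 14:12.
The intermission starts at 14:12 + 490 min = 22:22.
From 10:41 to 22:22 is 11 hours 41 minutes.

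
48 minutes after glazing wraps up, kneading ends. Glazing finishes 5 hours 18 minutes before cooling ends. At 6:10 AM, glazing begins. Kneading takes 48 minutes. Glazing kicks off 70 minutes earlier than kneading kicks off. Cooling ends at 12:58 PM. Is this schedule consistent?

Glazing ends at 12:58 PM − 318 min = 7:40 AM.
Kneading ends at 7:40 AM + 48 min = 8:28 AM.
Kneading starts at 8:28 AM − 48 min = 7:40 AM.
Glazing starts at 7:40 AM − 70 min = 6:30 AM.
But glazing is also said to start at 6:10 AM — a 20-minute conflict.

No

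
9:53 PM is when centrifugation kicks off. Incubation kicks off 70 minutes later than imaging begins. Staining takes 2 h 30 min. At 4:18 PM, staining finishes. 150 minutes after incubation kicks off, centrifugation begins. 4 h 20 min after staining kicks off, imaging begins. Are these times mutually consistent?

Staining starts at 4:18 PM − 150 min = 1:48 PM.
Imaging starts at 1:48 PM + 260 min = 6:08 PM.
Incubation starts at 6:08 PM + 70 min = 7:18 PM.
Centrifugation starts at 7:18 PM + 150 min = 9:48 PM.
But centrifugation is also said to start at 9:53 PM — a 5-minute conflict.

No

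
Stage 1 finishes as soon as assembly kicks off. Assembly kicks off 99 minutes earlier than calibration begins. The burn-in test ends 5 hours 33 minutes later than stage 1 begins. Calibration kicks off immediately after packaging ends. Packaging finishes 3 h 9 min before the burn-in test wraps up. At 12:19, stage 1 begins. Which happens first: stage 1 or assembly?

The burn-in test ends at 12:19 + 333 min = 17:52.
Packaging ends at 17:52 − 189 min = 14:43.
So calibration starts at 14:43.
Assembly starts at 14:43 − 99 min = 13:04.
Stage 1 starts at 12:19 and assembly starts at 13:04, so stage 1 is first.

stage 1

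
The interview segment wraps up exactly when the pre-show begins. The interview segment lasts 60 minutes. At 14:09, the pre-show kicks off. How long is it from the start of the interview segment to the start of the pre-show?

an hour

The interview segment ends at 14:09.
The interview segment starts at 14:09 − 60 min = 13:09.
From 13:09 to 14:09 is an hour.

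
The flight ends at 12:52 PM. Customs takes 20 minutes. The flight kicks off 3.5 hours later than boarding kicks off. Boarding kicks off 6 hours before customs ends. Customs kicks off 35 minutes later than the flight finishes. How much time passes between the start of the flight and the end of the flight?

1 h 35 min

Customs starts at 12:52 PM + 35 min = 1:27 PM.
Customs ends at 1:27 PM + 20 min = 1:47 PM.
Boarding starts at 1:47 PM − 360 min = 7:47 AM.
The flight starts at 7:47 AM + 210 min = 11:17 AM.
From 11:17 AM to 12:52 PM is 1 h 35 min.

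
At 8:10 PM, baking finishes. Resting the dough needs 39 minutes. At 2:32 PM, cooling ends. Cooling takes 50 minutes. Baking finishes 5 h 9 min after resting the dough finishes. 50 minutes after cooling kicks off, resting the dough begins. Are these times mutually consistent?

Cooling starts at 2:32 PM − 50 min = 1:42 PM.
Resting the dough starts at 1:42 PM + 50 min = 2:32 PM.
Resting the dough ends at 2:32 PM + 39 min = 3:11 PM.
Baking ends at 3:11 PM + 309 min = 8:20 PM.
But baking is also said to end at 8:10 PM — a 10-minute conflict.

No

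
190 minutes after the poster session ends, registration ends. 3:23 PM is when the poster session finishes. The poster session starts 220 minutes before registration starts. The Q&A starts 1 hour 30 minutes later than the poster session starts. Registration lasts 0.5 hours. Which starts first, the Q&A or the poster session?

Registration ends at 3:23 PM + 190 min = 6:33 PM.
Registration starts at 6:33 PM − 30 min = 6:03 PM.
The poster session starts at 6:03 PM − 220 min = 2:23 PM.
The Q&A starts at 2:23 PM + 90 min = 3:53 PM.
The Q&A starts at 3:53 PM and the poster session starts at 2:23 PM, so the poster session is first.

the poster session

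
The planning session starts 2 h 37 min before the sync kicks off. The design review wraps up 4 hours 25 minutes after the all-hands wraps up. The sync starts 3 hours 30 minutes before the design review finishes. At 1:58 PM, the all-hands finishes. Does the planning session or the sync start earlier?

The design review ends at 1:58 PM + 265 min = 6:23 PM.
The sync starts at 6:23 PM − 210 min = 2:53 PM.
The planning session starts at 2:53 PM − 157 min = 12:16 PM.
The planning session starts at 12:16 PM and the sync starts at 2:53 PM, so the planning session is first.

the planning session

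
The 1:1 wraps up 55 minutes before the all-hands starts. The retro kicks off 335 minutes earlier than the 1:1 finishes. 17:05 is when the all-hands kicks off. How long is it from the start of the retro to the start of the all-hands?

The 1:1 ends at 17:05 − 55 min = 16:10.
The retro starts at 16:10 − 335 min = 10:35.
From 10:35 to 17:05 is 6 h 30 min.

6 h 30 min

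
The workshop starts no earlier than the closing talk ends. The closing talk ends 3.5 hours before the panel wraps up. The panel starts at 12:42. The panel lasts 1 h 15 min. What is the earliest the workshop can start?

The panel ends at 12:42 + 75 min = 13:57.
The closing talk ends at 13:57 − 210 min = 10:27.
The workshop is bounded by the closing talk, so the earliest it can start is 10:27.

10:27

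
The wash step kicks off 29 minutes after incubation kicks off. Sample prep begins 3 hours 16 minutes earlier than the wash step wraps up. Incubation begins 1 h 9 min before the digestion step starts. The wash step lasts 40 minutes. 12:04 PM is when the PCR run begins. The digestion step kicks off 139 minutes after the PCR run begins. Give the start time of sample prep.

The digestion step starts at 12:04 PM + 139 min = 2:23 PM.
Incubation starts at 2:23 PM − 69 min = 1:14 PM.
The wash step starts at 1:14 PM + 29 min = 1:43 PM.
The wash step ends at 1:43 PM + 40 min = 2:23 PM.
Sample prep starts at 2:23 PM − 196 min = 11:07 AM.

11:07 AM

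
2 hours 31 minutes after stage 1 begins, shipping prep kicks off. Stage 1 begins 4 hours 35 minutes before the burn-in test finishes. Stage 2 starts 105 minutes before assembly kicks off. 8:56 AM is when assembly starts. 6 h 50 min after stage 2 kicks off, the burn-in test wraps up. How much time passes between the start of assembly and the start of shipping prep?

3 h 1 min

Stage 2 starts at 8:56 AM − 105 min = 7:11 AM.
The burn-in test ends at 7:11 AM + 410 min = 2:01 PM.
Stage 1 starts at 2:01 PM − 275 min = 9:26 AM.
Shipping prep starts at 9:26 AM + 151 min = 11:57 AM.
From 8:56 AM to 11:57 AM is 3 h 1 min.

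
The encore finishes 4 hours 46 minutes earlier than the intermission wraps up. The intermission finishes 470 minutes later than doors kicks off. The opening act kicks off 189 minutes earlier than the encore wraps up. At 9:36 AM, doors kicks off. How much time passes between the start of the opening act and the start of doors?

The intermission ends at 9:36 AM + 470 min = 5:26 PM.
The encore ends at 5:26 PM − 286 min = 12:40 PM.
The opening act starts at 12:40 PM − 189 min = 9:31 AM.
From 9:31 AM to 9:36 AM is 5 minutes.

5 minutes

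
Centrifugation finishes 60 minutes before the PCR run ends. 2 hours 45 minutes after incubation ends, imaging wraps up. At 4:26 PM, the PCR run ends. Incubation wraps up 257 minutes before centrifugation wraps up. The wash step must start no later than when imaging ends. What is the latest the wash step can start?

1:54 PM

Centrifugation ends at 4:26 PM − 60 min = 3:26 PM.
Incubation ends at 3:26 PM − 257 min = 11:09 AM.
Imaging ends at 11:09 AM + 165 min = 1:54 PM.
The wash step is bounded by imaging, so the latest it can start is 1:54 PM.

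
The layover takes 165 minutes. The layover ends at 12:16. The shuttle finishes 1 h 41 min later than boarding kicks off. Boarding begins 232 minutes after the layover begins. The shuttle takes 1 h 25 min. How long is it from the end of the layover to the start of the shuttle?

1 hour 23 minutes

The layover starts at 12:16 − 165 min = 09:31.
Boarding starts at 09:31 + 232 min = 13:23.
The shuttle ends at 13:23 + 101 min = 15:04.
The shuttle starts at 15:04 − 85 min = 13:39.
From 12:16 to 13:39 is 1 hour 23 minutes.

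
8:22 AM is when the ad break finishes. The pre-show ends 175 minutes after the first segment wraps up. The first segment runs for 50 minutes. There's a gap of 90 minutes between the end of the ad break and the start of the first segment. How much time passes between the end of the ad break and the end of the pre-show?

The first segment starts at 8:22 AM + 90 min = 9:52 AM.
The first segment ends at 9:52 AM + 50 min = 10:42 AM.
The pre-show ends at 10:42 AM + 175 min = 1:37 PM.
From 8:22 AM to 1:37 PM is 315 minutes.

315 minutes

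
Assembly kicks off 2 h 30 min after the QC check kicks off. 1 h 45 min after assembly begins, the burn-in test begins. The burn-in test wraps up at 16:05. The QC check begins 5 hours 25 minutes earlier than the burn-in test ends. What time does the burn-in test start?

The QC check starts at 16:05 − 325 min = 10:40.
Assembly starts at 10:40 + 150 min = 13:10.
The burn-in test starts at 13:10 + 105 min = 14:55.

14:55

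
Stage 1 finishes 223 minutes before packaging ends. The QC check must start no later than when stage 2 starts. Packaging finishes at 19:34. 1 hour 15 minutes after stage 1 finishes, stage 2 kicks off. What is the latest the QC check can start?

Stage 1 ends at 19:34 − 223 min = 15:51.
Stage 2 starts at 15:51 + 75 min = 17:06.
The QC check is bounded by stage 2, so the latest it can start is 17:06.

17:06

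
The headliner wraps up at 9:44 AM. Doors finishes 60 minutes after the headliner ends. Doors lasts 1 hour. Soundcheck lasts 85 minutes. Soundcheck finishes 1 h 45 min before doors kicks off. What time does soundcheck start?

Doors ends at 9:44 AM + 60 min = 10:44 AM.
Doors starts at 10:44 AM − 60 min = 9:44 AM.
Soundcheck ends at 9:44 AM − 105 min = 7:59 AM.
Soundcheck starts at 7:59 AM − 85 min = 6:34 AM.

6:34 AM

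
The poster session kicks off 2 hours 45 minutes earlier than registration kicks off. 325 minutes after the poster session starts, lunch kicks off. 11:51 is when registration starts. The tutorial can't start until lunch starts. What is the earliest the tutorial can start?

The poster session starts at 11:51 − 165 min = 09:06.
Lunch starts at 09:06 + 325 min = 14:31.
The tutorial is bounded by lunch, so the earliest it can start is 14:31.

14:31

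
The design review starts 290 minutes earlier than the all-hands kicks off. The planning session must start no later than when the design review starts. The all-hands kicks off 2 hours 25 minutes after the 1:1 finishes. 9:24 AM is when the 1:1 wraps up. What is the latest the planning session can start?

The all-hands starts at 9:24 AM + 145 min = 11:49 AM.
The design review starts at 11:49 AM − 290 min = 6:59 AM.
The planning session is bounded by the design review, so the latest it can start is 6:59 AM.

6:59 AM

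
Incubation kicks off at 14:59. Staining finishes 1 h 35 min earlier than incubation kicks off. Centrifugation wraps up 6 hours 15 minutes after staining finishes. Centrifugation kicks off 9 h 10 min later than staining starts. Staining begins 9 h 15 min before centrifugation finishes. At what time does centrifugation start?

19:34

Staining ends at 14:59 − 95 min = 13:24.
Centrifugation ends at 13:24 + 375 min = 19:39.
Staining starts at 19:39 − 555 min = 10:24.
Centrifugation starts at 10:24 + 550 min = 19:34.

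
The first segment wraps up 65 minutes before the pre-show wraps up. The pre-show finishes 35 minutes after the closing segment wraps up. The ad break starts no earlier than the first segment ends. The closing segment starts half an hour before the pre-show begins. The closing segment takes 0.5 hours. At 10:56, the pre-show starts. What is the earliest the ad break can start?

10:26

The closing segment starts at 10:56 − 30 min = 10:26.
The closing segment ends at 10:26 + 30 min = 10:56.
The pre-show ends at 10:56 + 35 min = 11:31.
The first segment ends at 11:31 − 65 min = 10:26.
The ad break is bounded by the first segment, so the earliest it can start is 10:26.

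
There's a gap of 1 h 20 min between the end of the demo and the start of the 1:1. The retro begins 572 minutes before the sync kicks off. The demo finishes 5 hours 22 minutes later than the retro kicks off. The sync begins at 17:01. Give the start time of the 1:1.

The retro starts at 17:01 − 572 min = 07:29.
The demo ends at 07:29 + 322 min = 12:51.
The 1:1 starts at 12:51 + 80 min = 14:11.

14:11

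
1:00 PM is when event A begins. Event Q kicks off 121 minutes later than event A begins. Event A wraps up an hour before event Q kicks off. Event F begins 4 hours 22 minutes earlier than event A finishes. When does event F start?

Event Q starts at 1:00 PM + 121 min = 3:01 PM.
Event A ends at 3:01 PM − 60 min = 2:01 PM.
Event F starts at 2:01 PM − 262 min = 9:39 AM.

9:39 AM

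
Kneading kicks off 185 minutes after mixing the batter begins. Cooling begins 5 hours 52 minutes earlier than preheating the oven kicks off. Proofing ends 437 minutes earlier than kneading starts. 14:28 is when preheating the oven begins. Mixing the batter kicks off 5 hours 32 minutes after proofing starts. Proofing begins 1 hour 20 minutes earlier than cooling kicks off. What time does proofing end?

08:36

Cooling starts at 14:28 − 352 min = 08:36.
Proofing starts at 08:36 − 80 min = 07:16.
Mixing the batter starts at 07:16 + 332 min = 12:48.
Kneading starts at 12:48 + 185 min = 15:53.
Proofing ends at 15:53 − 437 min = 08:36.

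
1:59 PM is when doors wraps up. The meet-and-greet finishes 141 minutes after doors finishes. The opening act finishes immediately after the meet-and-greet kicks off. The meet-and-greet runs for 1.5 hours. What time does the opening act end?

2:50 PM

The meet-and-greet ends at 1:59 PM + 141 min = 4:20 PM.
The meet-and-greet starts at 4:20 PM − 90 min = 2:50 PM.
So the opening act ends at 2:50 PM.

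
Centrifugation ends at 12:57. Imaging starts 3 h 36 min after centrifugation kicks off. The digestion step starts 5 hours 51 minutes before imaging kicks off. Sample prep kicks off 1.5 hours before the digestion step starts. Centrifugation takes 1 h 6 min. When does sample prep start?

Centrifugation starts at 12:57 − 66 min = 11:51.
Imaging starts at 11:51 + 216 min = 15:27.
The digestion step starts at 15:27 − 351 min = 09:36.
Sample prep starts at 09:36 − 90 min = 08:06.

08:06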